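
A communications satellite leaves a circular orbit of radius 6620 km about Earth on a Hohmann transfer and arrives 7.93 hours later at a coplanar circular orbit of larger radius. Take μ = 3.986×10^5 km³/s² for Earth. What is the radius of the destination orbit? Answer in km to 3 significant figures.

r₂ = 57500 km

Transfer time t = 7.93 hours = 28548 s, and t = π√(a_t³/μ).
So a_t = (μ t²/π²)^(1/3) = (3.986×10^5 × (28548)² / π²)^(1/3) = 32048 km.
Since a_t = (r₁ + r₂)/2, r₂ = 2a_t − r₁ = 2×32048 − 6620 = 57476 km.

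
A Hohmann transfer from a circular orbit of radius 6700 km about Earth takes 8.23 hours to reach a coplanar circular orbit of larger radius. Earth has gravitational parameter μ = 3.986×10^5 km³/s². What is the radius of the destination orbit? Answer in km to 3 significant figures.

r₂ = 59000 km

Transfer time t = 8.23 hours = 29628 s, and t = π√(a_t³/μ).
So a_t = (μ t²/π²)^(1/3) = (3.986×10^5 × (29628)² / π²)^(1/3) = 32851 km.
Since a_t = (r₁ + r₂)/2, r₂ = 2a_t − r₁ = 2×32851 − 6700 = 59002 km.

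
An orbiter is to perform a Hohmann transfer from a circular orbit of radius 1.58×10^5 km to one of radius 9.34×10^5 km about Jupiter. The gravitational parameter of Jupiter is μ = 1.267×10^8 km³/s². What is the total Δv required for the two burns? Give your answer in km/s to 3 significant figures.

Transfer-ellipse semi-major axis a_t = (r₁ + r₂)/2 = (1.580×10^5 + 9.340×10^5)/2 = 5.460×10^5 km.
Circular speed at r₁: v₁ = √(μ/r₁) = √(1.267×10^8/1.580×10^5) = 28.318 km/s.
On the transfer ellipse at r₁, vis-viva equation gives v_p = √[μ(2/r₁ − 1/a_t)] = 37.037 km/s.
First burn Δv₁ = |v_p − v₁| = 8.719 km/s.
At r₂, v₂ = √(μ/r₂) = 11.647 km/s.
Transfer-orbit speed at r₂: v_a = √[μ(2/r₂ − 1/a_t)] = 6.2654 km/s.
Second burn Δv₂ = |v₂ − v_a| = 5.382 km/s.
Total Δv = Δv₁ + Δv₂ = 14.10 km/s.

Δv = 14.1 km/s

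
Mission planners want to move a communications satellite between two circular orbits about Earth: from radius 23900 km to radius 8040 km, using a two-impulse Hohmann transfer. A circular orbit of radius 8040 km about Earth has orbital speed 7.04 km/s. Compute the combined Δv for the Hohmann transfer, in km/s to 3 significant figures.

Δv = 2.76 km/s

From the circular-orbit relation v² = μ/r at r = 8040 km: μ = v²r = (7.04)² × 8040 = 3.98475×10^5 km³/s².
The Hohmann ellipse has a_t = (r₁ + r₂)/2 = 15970 km.
Circular speed at r₁: v₁ = √(μ/r₁) = √(3.98475×10^5/23900) = 4.083 km/s.
On the transfer ellipse at r₁, v² = μ(2/r − 1/a) gives v_a = √[μ(2/r₁ − 1/a_t)] = 2.897 km/s.
First burn Δv₁ = |v_a − v₁| = 1.186 km/s.
At r₂, v₂ = √(μ/r₂) = 7.040 km/s.
Transfer-orbit speed at r₂: v_p = √[μ(2/r₂ − 1/a_t)] = 8.612 km/s.
Second burn Δv₂ = |v₂ − v_p| = 1.572 km/s.
Δv = Δv₁ + Δv₂ = 1.186 + 1.572 = 2.758 km/s.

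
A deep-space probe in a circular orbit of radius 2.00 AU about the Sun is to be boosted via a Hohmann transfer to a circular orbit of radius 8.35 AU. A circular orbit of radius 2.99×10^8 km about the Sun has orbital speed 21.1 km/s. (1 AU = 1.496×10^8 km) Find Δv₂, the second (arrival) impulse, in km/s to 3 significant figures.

Δv₂ = 3.91 km/s

From the circular-orbit relation v² = μ/r at r = 2.99×10^8 km: μ = v²r = (21.1)² × 2.99×10^8 = 1.33118×10^11 km³/s².
In km: r₁ = 2.00 × 1.496×10^8 = 2.992×10^8 km; r₂ = 8.35 × 1.496×10^8 = 1.24916×10^9 km.
Semi-major axis of the transfer orbit: a_t = (2.992×10^8 + 1.24916×10^9)/2 = 7.7418×10^8 km.
Circular speed at r = 1.24916×10^9 km: v_c = √(μ/r) = 10.3231 km/s.
Transfer-orbit speed at the same r (vis-viva, a = a_t): v_t = √[μ(2/r − 1/a_t)] = 6.41754 km/s.
Δv₂ = |v_t − v_c| = |6.41754 − 10.3231| = 3.906 km/s.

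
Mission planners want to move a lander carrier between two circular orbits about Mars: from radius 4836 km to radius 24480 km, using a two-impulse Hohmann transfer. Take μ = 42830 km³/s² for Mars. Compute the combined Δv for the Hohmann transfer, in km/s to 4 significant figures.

The Hohmann ellipse has a_t = (r₁ + r₂)/2 = 14658 km.
At r₁ the circular-orbit speed is v₁ = √(μ/r₁) = 2.9760 km/s.
Transfer-orbit speed at r₁ (vis-viva): v_p = √[μ(2/r₁ − 1/a_t)] = 3.8459 km/s.
First burn Δv₁ = |v_p − v₁| = 0.8699 km/s.
At r₂, v₂ = √(μ/r₂) = 1.32272 km/s.
Transfer-orbit speed at r₂: v_a = √[μ(2/r₂ − 1/a_t)] = 0.759756 km/s.
Second burn Δv₂ = |v₂ − v_a| = 0.5630 km/s.
Δv = Δv₁ + Δv₂ = 0.8699 + 0.5630 = 1.433 km/s.

Δv = 1.433 km/s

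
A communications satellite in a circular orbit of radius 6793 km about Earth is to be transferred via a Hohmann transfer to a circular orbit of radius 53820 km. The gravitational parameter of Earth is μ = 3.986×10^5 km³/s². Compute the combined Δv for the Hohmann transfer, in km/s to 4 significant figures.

Δv = 3.981 km/s

Semi-major axis of the transfer orbit: a_t = (6793 + 53820)/2 = 30306.5 km.
Circular speed at r₁: v₁ = √(μ/r₁) = √(3.986×10^5/6793) = 7.6602 km/s.
Transfer-orbit speed at r₁ (vis-viva): v_p = √[μ(2/r₁ − 1/a_t)] = 10.208 km/s.
First burn Δv₁ = |v_p − v₁| = 2.548 km/s.
Circular speed at r₂: v₂ = √(μ/r₂) = 2.721 km/s.
Transfer-orbit speed at r₂: v_a = √[μ(2/r₂ − 1/a_t)] = 1.288 km/s.
Second burn Δv₂ = |v₂ − v_a| = 1.433 km/s.
Δv = Δv₁ + Δv₂ = 2.548 + 1.433 = 3.981 km/s.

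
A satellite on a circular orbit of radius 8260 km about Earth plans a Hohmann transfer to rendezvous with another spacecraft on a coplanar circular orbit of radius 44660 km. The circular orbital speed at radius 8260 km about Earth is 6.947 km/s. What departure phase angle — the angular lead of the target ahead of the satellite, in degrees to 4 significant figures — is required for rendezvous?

From the circular-orbit relation v² = μ/r at r = 8260 km: μ = v²r = (6.947)² × 8260 = 3.98634×10^5 km³/s².
Semi-major axis of the transfer orbit: a_t = (8260 + 44660)/2 = 26460 km.
Transfer time t = π√(a_t³/μ) = 21416 s.
Target angular speed ω₂ = √(μ/r₂³) = 6.6897×10^-5 rad/s.
Angle swept by the target during transfer: ω₂·t = 1.4327 rad = 82.09°.
The satellite traverses 180° on the transfer ellipse, so the target must lead by 180° − 82.09° = 97.91°.

φ = 97.91°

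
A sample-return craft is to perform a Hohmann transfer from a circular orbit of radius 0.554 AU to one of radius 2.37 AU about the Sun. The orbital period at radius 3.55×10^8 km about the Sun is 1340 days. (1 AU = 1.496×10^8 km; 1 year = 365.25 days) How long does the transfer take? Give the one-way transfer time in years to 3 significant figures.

From Kepler's third law T² = 4π²r³/μ at r = 3.55×10^8 km, T = 1340 days = 1340 × 86400 s = 1.15776×10^8 s: μ = 4π²r³/T² = 1.31767×10^11 km³/s².
In km: r₁ = 0.554 × 1.496×10^8 = 8.28784×10^7 km; r₂ = 2.37 × 1.496×10^8 = 3.54552×10^8 km.
Semi-major axis of the transfer orbit: a_t = (8.28784×10^7 + 3.54552×10^8)/2 = 2.187152×10^8 km.
Half the transfer-orbit period gives t = π√(a_t³/μ) = 2.799×10^7 s.
Converting: 2.799×10^7 s ÷ 3.15576×10^7 s/year (365.25 × 86400) = 0.887 years.

t = 0.887 years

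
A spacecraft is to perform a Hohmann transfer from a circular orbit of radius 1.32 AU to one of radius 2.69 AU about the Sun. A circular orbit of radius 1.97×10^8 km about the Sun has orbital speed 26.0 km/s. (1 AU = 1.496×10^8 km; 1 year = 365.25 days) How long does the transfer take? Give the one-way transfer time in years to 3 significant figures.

From the circular-orbit relation v² = μ/r at r = 1.97×10^8 km: μ = v²r = (26.0)² × 1.97×10^8 = 1.33172×10^11 km³/s².
In km: r₁ = 1.32 × 1.496×10^8 = 1.97472×10^8 km; r₂ = 2.69 × 1.496×10^8 = 4.02424×10^8 km.
The Hohmann ellipse has a_t = (r₁ + r₂)/2 = 2.99948×10^8 km.
By Kepler's third law the transfer-orbit period is T = 2π√(a_t³/μ), so t = T/2 = 4.472×10^7 s.
Converting: 4.472×10^7 s ÷ 3.15576×10^7 s/year (365.25 × 86400) = 1.42 years.

t = 1.42 years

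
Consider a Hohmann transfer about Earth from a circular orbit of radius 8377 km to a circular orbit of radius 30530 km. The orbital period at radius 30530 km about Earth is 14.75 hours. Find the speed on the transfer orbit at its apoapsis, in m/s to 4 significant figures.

v = 2371 m/s

From Kepler's third law T² = 4π²r³/μ at r = 30530 km, T = 14.75 hours = 14.75 × 3600 s = 53100 s: μ = 4π²r³/T² = 3.98429×10^5 km³/s².
Transfer-ellipse semi-major axis a_t = (r₁ + r₂)/2 = (8377 + 30530)/2 = 19453.5 km.
At apoapsis, r = 30530 km.
From the vis-viva equation, v = √[μ(2/r − 1/a_t)] = 2.371 km/s.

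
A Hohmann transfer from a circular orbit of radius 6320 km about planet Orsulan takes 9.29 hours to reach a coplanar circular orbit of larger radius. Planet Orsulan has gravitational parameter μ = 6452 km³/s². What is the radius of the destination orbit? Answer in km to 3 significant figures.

Transfer time t = 9.29 hours = 33444 s, and t = π√(a_t³/μ).
So a_t = (μ t²/π²)^(1/3) = (6452 × (33444)² / π²)^(1/3) = 9009.0 km.
Since a_t = (r₁ + r₂)/2, r₂ = 2a_t − r₁ = 2×9009.0 − 6320 = 11698 km.

r₂ = 11700 km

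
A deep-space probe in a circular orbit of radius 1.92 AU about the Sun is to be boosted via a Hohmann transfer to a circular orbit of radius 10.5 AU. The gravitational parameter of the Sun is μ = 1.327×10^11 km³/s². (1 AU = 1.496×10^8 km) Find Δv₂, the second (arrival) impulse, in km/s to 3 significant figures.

Δv₂ = 4.08 km/s

In km: r₁ = 1.92 × 1.496×10^8 = 2.87232×10^8 km; r₂ = 10.5 × 1.496×10^8 = 1.5708×10^9 km.
Transfer-ellipse semi-major axis a_t = (r₁ + r₂)/2 = (2.87232×10^8 + 1.5708×10^9)/2 = 9.29016×10^8 km.
On the circular orbit at r = 1.5708×10^9 km, v_c = √(μ/r) = 9.1913 km/s.
Transfer-orbit speed at the same r (vis-viva, a = a_t): v_t = √[μ(2/r − 1/a_t)] = 5.1107 km/s.
Δv₂ = |v_t − v_c| = |5.1107 − 9.1913| = 4.081 km/s.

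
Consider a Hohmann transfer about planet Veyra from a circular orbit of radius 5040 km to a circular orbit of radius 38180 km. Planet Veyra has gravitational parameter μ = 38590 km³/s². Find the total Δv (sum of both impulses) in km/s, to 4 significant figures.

Δv = 1.431 km/s

The Hohmann ellipse has a_t = (r₁ + r₂)/2 = 21610 km.
At r₁ the circular-orbit speed is v₁ = √(μ/r₁) = 2.7671 km/s.
On the transfer ellipse at r₁, vis-viva equation gives v_p = √[μ(2/r₁ − 1/a_t)] = 3.6780 km/s.
First burn Δv₁ = |v_p − v₁| = 0.9109 km/s.
Circular speed at r₂: v₂ = √(μ/r₂) = 1.00535 km/s.
Transfer-orbit speed at r₂: v_a = √[μ(2/r₂ − 1/a_t)] = 0.485520 km/s.
Second burn Δv₂ = |v₂ − v_a| = 0.5198 km/s.
Total Δv = Δv₁ + Δv₂ = 1.431 km/s.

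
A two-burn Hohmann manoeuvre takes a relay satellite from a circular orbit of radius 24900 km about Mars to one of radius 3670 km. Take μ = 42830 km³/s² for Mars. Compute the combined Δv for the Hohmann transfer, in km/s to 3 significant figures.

Δv = 1.74 km/s

The Hohmann ellipse has a_t = (r₁ + r₂)/2 = 14285 km.
Circular speed at r₁: v₁ = √(μ/r₁) = √(42830/24900) = 1.31152 km/s.
On the transfer ellipse at r₁, vis-viva gives v_a = √[μ(2/r₁ − 1/a_t)] = 0.664764 km/s.
First burn Δv₁ = |v_a − v₁| = 0.6468 km/s.
At r₂, v₂ = √(μ/r₂) = 3.416 km/s.
Transfer-orbit speed at r₂: v_p = √[μ(2/r₂ − 1/a_t)] = 4.510 km/s.
Second burn Δv₂ = |v₂ − v_p| = 1.094 km/s.
Total Δv = Δv₁ + Δv₂ = 1.741 km/s.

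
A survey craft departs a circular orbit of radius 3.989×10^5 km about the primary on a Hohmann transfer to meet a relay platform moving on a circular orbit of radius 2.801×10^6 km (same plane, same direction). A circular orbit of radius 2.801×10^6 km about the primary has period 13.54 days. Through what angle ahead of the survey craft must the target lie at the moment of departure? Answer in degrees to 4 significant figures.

φ = 102.3°

From Kepler's third law T² = 4π²r³/μ at r = 2.801×10^6 km, T = 13.54 days = 13.54 × 86400 s = 1.169856×10^6 s: μ = 4π²r³/T² = 6.33920×10^8 km³/s².
Semi-major axis of the transfer orbit: a_t = (3.989×10^5 + 2.801×10^6)/2 = 1.59995×10^6 km.
Transfer time t = π√(a_t³/μ) = 2.5252×10^5 s.
Target angular speed ω₂ = √(μ/r₂³) = 5.3709×10^-6 rad/s.
Angle swept by the target during transfer: ω₂·t = 1.3563 rad = 77.71°.
Arrival is 180° from departure on the ellipse, so φ = 180° − 77.71° = 102.3°.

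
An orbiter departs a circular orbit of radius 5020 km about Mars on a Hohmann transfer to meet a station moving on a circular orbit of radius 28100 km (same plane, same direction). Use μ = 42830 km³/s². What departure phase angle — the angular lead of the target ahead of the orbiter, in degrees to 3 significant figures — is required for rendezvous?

Transfer-ellipse semi-major axis a_t = (r₁ + r₂)/2 = (5020 + 28100)/2 = 16560 km.
Transfer time t = π√(a_t³/μ) = 32349 s.
The target's mean motion on its circular orbit is ω₂ = √(μ/r₂³) = 4.3935×10^-5 rad/s.
Angle swept by the target during transfer: ω₂·t = 1.4213 rad = 81.43°.
The orbiter traverses 180° on the transfer ellipse, so the target must lead by 180° − 81.43° = 98.6°.

φ = 98.6°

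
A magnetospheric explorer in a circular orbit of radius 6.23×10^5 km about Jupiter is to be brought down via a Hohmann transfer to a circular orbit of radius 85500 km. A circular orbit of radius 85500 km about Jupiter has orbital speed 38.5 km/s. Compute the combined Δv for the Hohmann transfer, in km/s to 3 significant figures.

Δv = 19.8 km/s

From the circular-orbit relation v² = μ/r at r = 85500 km: μ = v²r = (38.5)² × 85500 = 1.26732×10^8 km³/s².
Transfer-ellipse semi-major axis a_t = (r₁ + r₂)/2 = (6.230×10^5 + 85500)/2 = 3.5425×10^5 km.
Circular speed at r₁: v₁ = √(μ/r₁) = √(1.26732×10^8/6.230×10^5) = 14.2626 km/s.
Transfer-orbit speed at r₁ (vis-viva equation): v_a = √[μ(2/r₁ − 1/a_t)] = 7.00693 km/s.
First burn Δv₁ = |v_a − v₁| = 7.2557 km/s.
At r₂, v₂ = √(μ/r₂) = 38.500 km/s.
Transfer-orbit speed at r₂: v_p = √[μ(2/r₂ − 1/a_t)] = 51.056 km/s.
Second burn Δv₂ = |v₂ − v_p| = 12.556 km/s.
Total Δv = Δv₁ + Δv₂ = 19.81 km/s.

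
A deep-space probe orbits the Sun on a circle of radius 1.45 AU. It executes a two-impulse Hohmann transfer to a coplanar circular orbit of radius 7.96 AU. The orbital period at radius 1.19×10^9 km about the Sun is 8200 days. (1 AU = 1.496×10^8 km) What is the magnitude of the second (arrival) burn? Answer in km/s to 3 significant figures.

Δv₂ = 4.69 km/s

From Kepler's third law T² = 4π²r³/μ at r = 1.19×10^9 km, T = 8200 days = 8200 × 86400 s = 7.0848×10^8 s: μ = 4π²r³/T² = 1.32540×10^11 km³/s².
In km: r₁ = 1.45 × 1.496×10^8 = 2.1692×10^8 km; r₂ = 7.96 × 1.496×10^8 = 1.190816×10^9 km.
Semi-major axis of the transfer orbit: a_t = (2.1692×10^8 + 1.190816×10^9)/2 = 7.03868×10^8 km.
Circular speed at r = 1.190816×10^9 km: v_c = √(μ/r) = 10.55 km/s.
Transfer-orbit speed at the same r (vis-viva, a = a_t): v_t = √[μ(2/r − 1/a_t)] = 5.857 km/s.
Δv₂ = |v_t − v_c| = |5.857 − 10.55| = 4.693 km/s.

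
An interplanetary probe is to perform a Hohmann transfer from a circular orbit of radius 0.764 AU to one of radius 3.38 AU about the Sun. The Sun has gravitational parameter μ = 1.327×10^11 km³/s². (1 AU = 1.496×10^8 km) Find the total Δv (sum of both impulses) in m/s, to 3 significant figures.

In km: r₁ = 0.764 × 1.496×10^8 = 1.142944×10^8 km; r₂ = 3.38 × 1.496×10^8 = 5.05648×10^8 km.
Transfer-ellipse semi-major axis a_t = (r₁ + r₂)/2 = (1.142944×10^8 + 5.05648×10^8)/2 = 3.099712×10^8 km.
Circular speed at r₁: v₁ = √(μ/r₁) = √(1.327×10^11/1.142944×10^8) = 34.074 km/s.
Transfer-orbit speed at r₁ (v² = μ(2/r − 1/a)): v_p = √[μ(2/r₁ − 1/a_t)] = 43.520 km/s.
First burn Δv₁ = |v_p − v₁| = 9.446 km/s.
At r₂, v₂ = √(μ/r₂) = 16.20 km/s.
Transfer-orbit speed at r₂: v_a = √[μ(2/r₂ − 1/a_t)] = 9.837 km/s.
Second burn Δv₂ = |v₂ − v_a| = 6.363 km/s.
Total Δv = Δv₁ + Δv₂ = 15.81 km/s.

Δv = 15800 m/s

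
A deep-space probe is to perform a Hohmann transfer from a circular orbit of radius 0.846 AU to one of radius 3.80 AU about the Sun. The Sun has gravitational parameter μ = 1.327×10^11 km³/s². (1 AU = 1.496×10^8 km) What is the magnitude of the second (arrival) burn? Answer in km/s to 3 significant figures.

Δv₂ = 6.06 km/s

In km: r₁ = 0.846 × 1.496×10^8 = 1.265616×10^8 km; r₂ = 3.80 × 1.496×10^8 = 5.6848×10^8 km.
Transfer-ellipse semi-major axis a_t = (r₁ + r₂)/2 = (1.265616×10^8 + 5.6848×10^8)/2 = 3.475208×10^8 km.
On the circular orbit at r = 5.6848×10^8 km, v_c = √(μ/r) = 15.278 km/s.
Transfer-orbit speed at the same r (vis-viva, a = a_t): v_t = √[μ(2/r − 1/a_t)] = 9.2202 km/s.
Δv₂ = |v_t − v_c| = |9.2202 − 15.278| = 6.058 km/s.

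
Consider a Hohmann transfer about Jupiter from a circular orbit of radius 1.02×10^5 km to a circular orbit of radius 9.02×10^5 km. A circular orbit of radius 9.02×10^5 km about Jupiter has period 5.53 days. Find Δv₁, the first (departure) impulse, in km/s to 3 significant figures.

Δv₁ = 12.0 km/s

From Kepler's third law T² = 4π²r³/μ at r = 9.02×10^5 km, T = 5.53 days = 5.53 × 86400 s = 4.77792×10^5 s: μ = 4π²r³/T² = 1.26912×10^8 km³/s².
Semi-major axis of the transfer orbit: a_t = (1.020×10^5 + 9.020×10^5)/2 = 5.020×10^5 km.
Circular speed at r = 1.020×10^5 km: v_c = √(μ/r) = 35.27 km/s.
Vis-viva on the transfer ellipse at r = 1.020×10^5 km gives v_t = √[μ(2/r − 1/a_t)] = 47.28 km/s.
Δv₁ = |v_t − v_c| = |47.28 − 35.27| = 12.01 km/s.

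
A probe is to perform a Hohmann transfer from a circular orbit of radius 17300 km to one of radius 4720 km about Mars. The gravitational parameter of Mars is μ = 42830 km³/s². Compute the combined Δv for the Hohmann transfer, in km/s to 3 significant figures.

Semi-major axis of the transfer orbit: a_t = (17300 + 4720)/2 = 11010 km.
At r₁ the circular-orbit speed is v₁ = √(μ/r₁) = 1.5734 km/s.
Transfer-orbit speed at r₁ (v² = μ(2/r − 1/a)): v_a = √[μ(2/r₁ − 1/a_t)] = 1.0302 km/s.
First burn Δv₁ = |v_a − v₁| = 0.5432 km/s.
At r₂, v₂ = √(μ/r₂) = 3.0123 km/s.
Transfer-orbit speed at r₂: v_p = √[μ(2/r₂ − 1/a_t)] = 3.7760 km/s.
Second burn Δv₂ = |v₂ − v_p| = 0.7637 km/s.
Δv = Δv₁ + Δv₂ = 0.5432 + 0.7637 = 1.307 km/s.

Δv = 1.31 km/s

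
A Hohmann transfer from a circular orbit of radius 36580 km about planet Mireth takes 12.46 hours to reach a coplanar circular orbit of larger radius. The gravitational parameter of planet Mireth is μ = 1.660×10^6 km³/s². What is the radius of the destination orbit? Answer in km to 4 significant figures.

r₂ = 1.028×10^5 km

Transfer time t = 12.46 hours = 44856 s, and t = π√(a_t³/μ).
So a_t = (μ t²/π²)^(1/3) = (1.660×10^6 × (44856)² / π²)^(1/3) = 69687 km.
Since a_t = (r₁ + r₂)/2, r₂ = 2a_t − r₁ = 2×69687 − 36580 = 1.02794×10^5 km.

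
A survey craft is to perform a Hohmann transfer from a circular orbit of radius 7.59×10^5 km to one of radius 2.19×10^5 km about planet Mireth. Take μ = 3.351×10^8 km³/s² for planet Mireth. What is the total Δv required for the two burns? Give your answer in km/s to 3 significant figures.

Δv = 16.6 km/s

Semi-major axis of the transfer orbit: a_t = (7.590×10^5 + 2.190×10^5)/2 = 4.890×10^5 km.
Circular speed at r₁: v₁ = √(μ/r₁) = √(3.351×10^8/7.590×10^5) = 21.01 km/s.
Transfer-orbit speed at r₁ (v² = μ(2/r − 1/a)): v_a = √[μ(2/r₁ − 1/a_t)] = 14.06 km/s.
First burn Δv₁ = |v_a − v₁| = 6.950 km/s.
Circular speed at r₂: v₂ = √(μ/r₂) = 39.117 km/s.
Transfer-orbit speed at r₂: v_p = √[μ(2/r₂ − 1/a_t)] = 48.734 km/s.
Second burn Δv₂ = |v₂ − v_p| = 9.617 km/s.
Δv = Δv₁ + Δv₂ = 6.950 + 9.617 = 16.57 km/s.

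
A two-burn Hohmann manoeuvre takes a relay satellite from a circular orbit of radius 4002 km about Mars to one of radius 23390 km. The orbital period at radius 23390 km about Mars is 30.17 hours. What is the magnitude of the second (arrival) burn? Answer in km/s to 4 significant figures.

From Kepler's third law T² = 4π²r³/μ at r = 23390 km, T = 30.17 hours = 30.17 × 3600 s = 1.08612×10^5 s: μ = 4π²r³/T² = 42824.7 km³/s².
Semi-major axis of the transfer orbit: a_t = (4002 + 23390)/2 = 13696 km.
Circular speed at r = 23390 km: v_c = √(μ/r) = 1.3531 km/s.
Vis-viva on the transfer ellipse at r = 23390 km gives v_t = √[μ(2/r − 1/a_t)] = 0.73143 km/s.
Δv₂ = |v_t − v_c| = |0.73143 − 1.3531| = 0.6217 km/s.

Δv₂ = 0.6217 km/s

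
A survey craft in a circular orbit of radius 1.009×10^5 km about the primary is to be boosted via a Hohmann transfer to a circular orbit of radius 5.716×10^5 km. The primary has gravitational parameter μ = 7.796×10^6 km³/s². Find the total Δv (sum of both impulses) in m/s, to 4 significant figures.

Δv = 4341 m/s

Transfer-ellipse semi-major axis a_t = (r₁ + r₂)/2 = (1.009×10^5 + 5.716×10^5)/2 = 3.3625×10^5 km.
Circular speed at r₁: v₁ = √(μ/r₁) = √(7.796×10^6/1.009×10^5) = 8.7900 km/s.
On the transfer ellipse at r₁, vis-viva equation gives v_p = √[μ(2/r₁ − 1/a_t)] = 11.461 km/s.
First burn Δv₁ = |v_p − v₁| = 2.671 km/s.
At r₂, v₂ = √(μ/r₂) = 3.693 km/s.
Transfer-orbit speed at r₂: v_a = √[μ(2/r₂ − 1/a_t)] = 2.023 km/s.
Second burn Δv₂ = |v₂ − v_a| = 1.670 km/s.
Total Δv = Δv₁ + Δv₂ = 4.341 km/s.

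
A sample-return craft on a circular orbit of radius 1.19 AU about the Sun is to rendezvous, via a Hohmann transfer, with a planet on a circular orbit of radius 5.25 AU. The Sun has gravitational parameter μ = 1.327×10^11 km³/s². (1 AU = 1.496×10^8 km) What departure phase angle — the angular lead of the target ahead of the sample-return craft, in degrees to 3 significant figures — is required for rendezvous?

In km: r₁ = 1.19 × 1.496×10^8 = 1.78024×10^8 km; r₂ = 5.25 × 1.496×10^8 = 7.854×10^8 km.
The Hohmann ellipse has a_t = (r₁ + r₂)/2 = 4.81712×10^8 km.
The half-period of the transfer ellipse is t = π√(a_t³/μ) = 9.118×10^7 s.
The target's mean motion on its circular orbit is ω₂ = √(μ/r₂³) = 1.655×10^-8 rad/s.
Angle swept by the target during transfer: ω₂·t = 1.509 rad = 86.46°.
The sample-return craft traverses 180° on the transfer ellipse, so the target must lead by 180° − 86.46° = 93.5°.

φ = 93.5°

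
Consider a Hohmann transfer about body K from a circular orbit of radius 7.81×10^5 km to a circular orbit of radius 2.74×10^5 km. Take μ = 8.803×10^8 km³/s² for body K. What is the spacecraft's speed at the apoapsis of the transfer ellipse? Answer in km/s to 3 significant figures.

v = 24.2 km/s

The Hohmann ellipse has a_t = (r₁ + r₂)/2 = 5.275×10^5 km.
At apoapsis, r = 7.810×10^5 km.
From the vis-viva equation, v = √[μ(2/r − 1/a_t)] = 24.20 km/s.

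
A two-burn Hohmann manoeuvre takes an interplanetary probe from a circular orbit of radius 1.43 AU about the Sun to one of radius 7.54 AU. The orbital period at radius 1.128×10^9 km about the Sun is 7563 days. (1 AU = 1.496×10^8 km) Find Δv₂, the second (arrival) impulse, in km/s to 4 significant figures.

From Kepler's third law T² = 4π²r³/μ at r = 1.128×10^9 km, T = 7563 days = 7563 × 86400 s = 6.534432×10^8 s: μ = 4π²r³/T² = 1.32700×10^11 km³/s².
In km: r₁ = 1.43 × 1.496×10^8 = 2.13928×10^8 km; r₂ = 7.54 × 1.496×10^8 = 1.127984×10^9 km.
Semi-major axis of the transfer orbit: a_t = (2.13928×10^8 + 1.127984×10^9)/2 = 6.70956×10^8 km.
Circular speed at r = 1.127984×10^9 km: v_c = √(μ/r) = 10.8464 km/s.
Transfer-orbit speed at the same r (vis-viva, a = a_t): v_t = √[μ(2/r − 1/a_t)] = 6.12451 km/s.
Δv₂ = |v_t − v_c| = |6.12451 − 10.8464| = 4.722 km/s.

Δv₂ = 4.722 km/s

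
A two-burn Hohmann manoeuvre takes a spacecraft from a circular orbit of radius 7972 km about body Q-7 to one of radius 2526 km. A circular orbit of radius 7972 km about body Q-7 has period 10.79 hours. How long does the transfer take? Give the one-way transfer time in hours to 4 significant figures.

From Kepler's third law T² = 4π²r³/μ at r = 7972 km, T = 10.79 hours = 10.79 × 3600 s = 38844 s: μ = 4π²r³/T² = 13256.0 km³/s².
Semi-major axis of the transfer orbit: a_t = (7972 + 2526)/2 = 5249 km.
Half the transfer-orbit period gives t = π√(a_t³/μ) = 10376.7 s.
Converting: 10376.7 s ÷ 3600 s/hour = 2.882 hours.

t = 2.882 hours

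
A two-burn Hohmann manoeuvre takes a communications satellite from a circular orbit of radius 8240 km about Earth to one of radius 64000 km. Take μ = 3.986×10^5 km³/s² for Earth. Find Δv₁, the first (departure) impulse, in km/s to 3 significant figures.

Δv₁ = 2.30 km/s

The Hohmann ellipse has a_t = (r₁ + r₂)/2 = 36120 km.
Circular speed at r = 8240 km: v_c = √(μ/r) = 6.955 km/s.
Vis-viva on the transfer ellipse at r = 8240 km gives v_t = √[μ(2/r − 1/a_t)] = 9.258 km/s.
Δv₁ = |v_t − v_c| = |9.258 − 6.955| = 2.303 km/s.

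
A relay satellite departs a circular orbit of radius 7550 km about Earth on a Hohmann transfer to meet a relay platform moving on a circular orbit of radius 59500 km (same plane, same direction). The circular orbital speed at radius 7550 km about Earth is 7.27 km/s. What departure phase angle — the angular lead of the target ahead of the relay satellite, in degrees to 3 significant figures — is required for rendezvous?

φ = 104°

From the circular-orbit relation v² = μ/r at r = 7550 km: μ = v²r = (7.27)² × 7550 = 3.99039×10^5 km³/s².
The Hohmann ellipse has a_t = (r₁ + r₂)/2 = 33525 km.
The half-period of the transfer ellipse is t = π√(a_t³/μ) = 30530 s.
The target's mean motion on its circular orbit is ω₂ = √(μ/r₂³) = 4.352×10^-5 rad/s.
Angle swept by the target during transfer: ω₂·t = 1.3287 rad = 76.13°.
Arrival is 180° from departure on the ellipse, so φ = 180° − 76.13° = 104°.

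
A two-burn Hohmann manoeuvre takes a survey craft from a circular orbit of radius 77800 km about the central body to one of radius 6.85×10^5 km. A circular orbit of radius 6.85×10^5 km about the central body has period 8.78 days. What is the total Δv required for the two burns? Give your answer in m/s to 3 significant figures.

Δv = 8840 m/s

From Kepler's third law T² = 4π²r³/μ at r = 6.85×10^5 km, T = 8.78 days = 8.78 × 86400 s = 7.58592×10^5 s: μ = 4π²r³/T² = 2.20503×10^7 km³/s².
Semi-major axis of the transfer orbit: a_t = (77800 + 6.850×10^5)/2 = 3.814×10^5 km.
Circular speed at r₁: v₁ = √(μ/r₁) = √(2.20503×10^7/77800) = 16.835 km/s.
On the transfer ellipse at r₁, vis-viva equation gives v_p = √[μ(2/r₁ − 1/a_t)] = 22.562 km/s.
First burn Δv₁ = |v_p − v₁| = 5.727 km/s.
Circular speed at r₂: v₂ = √(μ/r₂) = 5.6736 km/s.
Transfer-orbit speed at r₂: v_a = √[μ(2/r₂ − 1/a_t)] = 2.5625 km/s.
Second burn Δv₂ = |v₂ − v_a| = 3.111 km/s.
Δv = Δv₁ + Δv₂ = 5.727 + 3.111 = 8.838 km/s.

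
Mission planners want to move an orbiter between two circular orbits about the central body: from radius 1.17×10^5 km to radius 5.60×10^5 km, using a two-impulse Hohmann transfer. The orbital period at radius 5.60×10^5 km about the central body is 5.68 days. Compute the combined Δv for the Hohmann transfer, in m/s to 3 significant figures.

From Kepler's third law T² = 4π²r³/μ at r = 5.60×10^5 km, T = 5.68 days = 5.68 × 86400 s = 4.90752×10^5 s: μ = 4π²r³/T² = 2.87872×10^7 km³/s².
Semi-major axis of the transfer orbit: a_t = (1.170×10^5 + 5.600×10^5)/2 = 3.385×10^5 km.
At r₁ the circular-orbit speed is v₁ = √(μ/r₁) = 15.6858 km/s.
Transfer-orbit speed at r₁ (v² = μ(2/r − 1/a)): v_p = √[μ(2/r₁ − 1/a_t)] = 20.1754 km/s.
First burn Δv₁ = |v_p − v₁| = 4.4896 km/s.
Circular speed at r₂: v₂ = √(μ/r₂) = 7.1698 km/s.
Transfer-orbit speed at r₂: v_a = √[μ(2/r₂ − 1/a_t)] = 4.2152 km/s.
Second burn Δv₂ = |v₂ − v_a| = 2.9546 km/s.
Δv = Δv₁ + Δv₂ = 4.4896 + 2.9546 = 7.444 km/s.

Δv = 7440 m/s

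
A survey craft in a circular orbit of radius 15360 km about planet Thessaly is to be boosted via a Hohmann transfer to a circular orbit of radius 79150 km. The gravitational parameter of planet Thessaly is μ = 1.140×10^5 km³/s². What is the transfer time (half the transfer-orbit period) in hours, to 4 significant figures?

Transfer-ellipse semi-major axis a_t = (r₁ + r₂)/2 = (15360 + 79150)/2 = 47255 km.
By Kepler's third law the transfer-orbit period is T = 2π√(a_t³/μ), so t = T/2 = 95580 s.
Converting: 95580 s ÷ 3600 s/hour = 26.55 hours.

t = 26.55 hours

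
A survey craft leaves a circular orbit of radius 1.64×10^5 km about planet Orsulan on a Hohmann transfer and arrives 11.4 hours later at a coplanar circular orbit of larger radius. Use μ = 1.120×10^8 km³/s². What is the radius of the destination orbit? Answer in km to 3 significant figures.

r₂ = 3.71×10^5 km

Transfer time t = 11.4 hours = 41040 s, and t = π√(a_t³/μ).
So a_t = (μ t²/π²)^(1/3) = (1.120×10^8 × (41040)² / π²)^(1/3) = 2.6737×10^5 km.
Since a_t = (r₁ + r₂)/2, r₂ = 2a_t − r₁ = 2×2.6737×10^5 − 1.640×10^5 = 3.7074×10^5 km.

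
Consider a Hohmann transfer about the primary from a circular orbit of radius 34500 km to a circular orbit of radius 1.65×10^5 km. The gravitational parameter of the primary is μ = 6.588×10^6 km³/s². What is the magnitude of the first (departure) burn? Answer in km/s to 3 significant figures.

Δv₁ = 3.95 km/s

Transfer-ellipse semi-major axis a_t = (r₁ + r₂)/2 = (34500 + 1.650×10^5)/2 = 99750 km.
Circular speed at r = 34500 km: v_c = √(μ/r) = 13.819 km/s.
Transfer-orbit speed at the same r (vis-viva, a = a_t): v_t = √[μ(2/r − 1/a_t)] = 17.773 km/s.
Δv₁ = |v_t − v_c| = |17.773 − 13.819| = 3.954 km/s.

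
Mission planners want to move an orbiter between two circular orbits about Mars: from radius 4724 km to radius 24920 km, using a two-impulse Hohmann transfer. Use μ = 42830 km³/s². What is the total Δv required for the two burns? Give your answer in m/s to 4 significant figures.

The Hohmann ellipse has a_t = (r₁ + r₂)/2 = 14822 km.
Circular speed at r₁: v₁ = √(μ/r₁) = √(42830/4724) = 3.0111 km/s.
On the transfer ellipse at r₁, vis-viva gives v_p = √[μ(2/r₁ − 1/a_t)] = 3.9043 km/s.
First burn Δv₁ = |v_p − v₁| = 0.8932 km/s.
Circular speed at r₂: v₂ = √(μ/r₂) = 1.311 km/s.
Transfer-orbit speed at r₂: v_a = √[μ(2/r₂ − 1/a_t)] = 0.7401 km/s.
Second burn Δv₂ = |v₂ − v_a| = 0.5709 km/s.
Δv = Δv₁ + Δv₂ = 0.8932 + 0.5709 = 1.464 km/s.

Δv = 1464 m/s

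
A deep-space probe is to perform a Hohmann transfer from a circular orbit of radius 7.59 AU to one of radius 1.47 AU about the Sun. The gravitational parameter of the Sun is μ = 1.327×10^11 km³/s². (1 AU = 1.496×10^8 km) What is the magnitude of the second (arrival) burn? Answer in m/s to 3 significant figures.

In km: r₁ = 7.59 × 1.496×10^8 = 1.135464×10^9 km; r₂ = 1.47 × 1.496×10^8 = 2.19912×10^8 km.
Transfer-ellipse semi-major axis a_t = (r₁ + r₂)/2 = (1.135464×10^9 + 2.19912×10^8)/2 = 6.77688×10^8 km.
On the circular orbit at r = 2.19912×10^8 km, v_c = √(μ/r) = 24.565 km/s.
Vis-viva on the transfer ellipse at r = 2.19912×10^8 km gives v_t = √[μ(2/r − 1/a_t)] = 31.797 km/s.
Δv₂ = |v_t − v_c| = |31.797 − 24.565| = 7.232 km/s.

Δv₂ = 7230 m/s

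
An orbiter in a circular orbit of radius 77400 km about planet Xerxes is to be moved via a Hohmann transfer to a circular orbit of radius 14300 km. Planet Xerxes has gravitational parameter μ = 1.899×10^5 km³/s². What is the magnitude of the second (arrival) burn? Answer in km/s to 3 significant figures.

Δv₂ = 1.09 km/s

The Hohmann ellipse has a_t = (r₁ + r₂)/2 = 45850 km.
Circular speed at r = 14300 km: v_c = √(μ/r) = 3.644 km/s.
Vis-viva on the transfer ellipse at r = 14300 km gives v_t = √[μ(2/r − 1/a_t)] = 4.735 km/s.
Δv₂ = |v_t − v_c| = |4.735 − 3.644| = 1.091 km/s.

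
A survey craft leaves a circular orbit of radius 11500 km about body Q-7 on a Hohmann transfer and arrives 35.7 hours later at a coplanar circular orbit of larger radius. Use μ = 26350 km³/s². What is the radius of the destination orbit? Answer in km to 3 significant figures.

r₂ = 59200 km

Transfer time t = 35.7 hours = 1.2852×10^5 s, and t = π√(a_t³/μ).
So a_t = (μ t²/π²)^(1/3) = (26350 × (1.2852×10^5)² / π²)^(1/3) = 35330 km.
Since a_t = (r₁ + r₂)/2, r₂ = 2a_t − r₁ = 2×35330 − 11500 = 59160 km.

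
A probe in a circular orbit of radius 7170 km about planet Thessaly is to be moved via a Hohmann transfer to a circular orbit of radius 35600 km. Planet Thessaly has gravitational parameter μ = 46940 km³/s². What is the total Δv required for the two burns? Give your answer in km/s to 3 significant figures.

The Hohmann ellipse has a_t = (r₁ + r₂)/2 = 21385 km.
At r₁ the circular-orbit speed is v₁ = √(μ/r₁) = 2.5587 km/s.
On the transfer ellipse at r₁, v² = μ(2/r − 1/a) gives v_p = √[μ(2/r₁ − 1/a_t)] = 3.3013 km/s.
First burn Δv₁ = |v_p − v₁| = 0.7426 km/s.
Circular speed at r₂: v₂ = √(μ/r₂) = 1.1483 km/s.
Transfer-orbit speed at r₂: v_a = √[μ(2/r₂ − 1/a_t)] = 0.66489 km/s.
Second burn Δv₂ = |v₂ − v_a| = 0.4834 km/s.
Δv = Δv₁ + Δv₂ = 0.7426 + 0.4834 = 1.226 km/s.

Δv = 1.23 km/s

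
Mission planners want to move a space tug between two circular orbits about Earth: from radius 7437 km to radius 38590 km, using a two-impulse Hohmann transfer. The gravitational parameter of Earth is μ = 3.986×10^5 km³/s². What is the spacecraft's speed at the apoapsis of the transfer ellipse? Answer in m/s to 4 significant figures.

The Hohmann ellipse has a_t = (r₁ + r₂)/2 = 23013.5 km.
At apoapsis, r = 38590 km.
Vis-viva: v = √[μ(2/r − 1/a_t)] = √[3.986×10^5 × (2/38590 − 1/23013.5)] = 1.827 km/s.

v = 1827 m/s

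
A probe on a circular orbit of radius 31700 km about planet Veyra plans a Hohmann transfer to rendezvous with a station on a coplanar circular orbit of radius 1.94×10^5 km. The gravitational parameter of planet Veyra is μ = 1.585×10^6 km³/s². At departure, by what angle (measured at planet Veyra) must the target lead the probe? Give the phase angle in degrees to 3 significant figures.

Transfer-ellipse semi-major axis a_t = (r₁ + r₂)/2 = (31700 + 1.940×10^5)/2 = 1.1285×10^5 km.
Transfer time t = π√(a_t³/μ) = 94599 s.
The target's mean motion on its circular orbit is ω₂ = √(μ/r₂³) = 1.4734×10^-5 rad/s.
Angle swept by the target during transfer: ω₂·t = 1.3938 rad = 79.86°.
Arrival is 180° from departure on the ellipse, so φ = 180° − 79.86° = 100°.

φ = 100°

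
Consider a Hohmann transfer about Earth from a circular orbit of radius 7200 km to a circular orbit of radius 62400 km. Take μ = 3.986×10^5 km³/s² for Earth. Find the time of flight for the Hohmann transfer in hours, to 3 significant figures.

t = 8.97 hours

The Hohmann ellipse has a_t = (r₁ + r₂)/2 = 34800 km.
By Kepler's third law the transfer-orbit period is T = 2π√(a_t³/μ), so t = T/2 = 32300 s.
Converting: 32300 s ÷ 3600 s/hour = 8.97 hours.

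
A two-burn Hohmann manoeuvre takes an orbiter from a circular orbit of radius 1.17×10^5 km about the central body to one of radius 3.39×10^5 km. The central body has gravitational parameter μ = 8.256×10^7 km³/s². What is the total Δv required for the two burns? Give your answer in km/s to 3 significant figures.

Δv = 10.3 km/s

Transfer-ellipse semi-major axis a_t = (r₁ + r₂)/2 = (1.170×10^5 + 3.390×10^5)/2 = 2.280×10^5 km.
Circular speed at r₁: v₁ = √(μ/r₁) = √(8.256×10^7/1.170×10^5) = 26.564 km/s.
On the transfer ellipse at r₁, vis-viva equation gives v_p = √[μ(2/r₁ − 1/a_t)] = 32.391 km/s.
First burn Δv₁ = |v_p − v₁| = 5.827 km/s.
Circular speed at r₂: v₂ = √(μ/r₂) = 15.606 km/s.
Transfer-orbit speed at r₂: v_a = √[μ(2/r₂ − 1/a_t)] = 11.179 km/s.
Second burn Δv₂ = |v₂ − v_a| = 4.427 km/s.
Total Δv = Δv₁ + Δv₂ = 10.25 km/s.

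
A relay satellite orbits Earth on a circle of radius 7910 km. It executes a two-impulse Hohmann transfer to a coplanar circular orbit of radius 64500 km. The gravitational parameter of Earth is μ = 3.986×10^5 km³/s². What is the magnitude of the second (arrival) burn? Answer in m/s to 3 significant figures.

Δv₂ = 1320 m/s

Transfer-ellipse semi-major axis a_t = (r₁ + r₂)/2 = (7910 + 64500)/2 = 36205 km.
On the circular orbit at r = 64500 km, v_c = √(μ/r) = 2.486 km/s.
Vis-viva on the transfer ellipse at r = 64500 km gives v_t = √[μ(2/r − 1/a_t)] = 1.162 km/s.
Δv₂ = |v_t − v_c| = |1.162 − 2.486| = 1.324 km/s.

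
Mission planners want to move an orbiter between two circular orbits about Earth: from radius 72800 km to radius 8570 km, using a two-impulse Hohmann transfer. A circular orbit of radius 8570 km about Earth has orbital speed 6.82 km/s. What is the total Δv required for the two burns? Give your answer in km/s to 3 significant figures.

Δv = 3.57 km/s

From the circular-orbit relation v² = μ/r at r = 8570 km: μ = v²r = (6.82)² × 8570 = 3.98611×10^5 km³/s².
Transfer-ellipse semi-major axis a_t = (r₁ + r₂)/2 = (72800 + 8570)/2 = 40685 km.
At r₁ the circular-orbit speed is v₁ = √(μ/r₁) = 2.340 km/s.
Transfer-orbit speed at r₁ (v² = μ(2/r − 1/a)): v_a = √[μ(2/r₁ − 1/a_t)] = 1.074 km/s.
First burn Δv₁ = |v_a − v₁| = 1.266 km/s.
Circular speed at r₂: v₂ = √(μ/r₂) = 6.820 km/s.
Transfer-orbit speed at r₂: v_p = √[μ(2/r₂ − 1/a_t)] = 9.123 km/s.
Second burn Δv₂ = |v₂ − v_p| = 2.303 km/s.
Δv = Δv₁ + Δv₂ = 1.266 + 2.303 = 3.569 km/s.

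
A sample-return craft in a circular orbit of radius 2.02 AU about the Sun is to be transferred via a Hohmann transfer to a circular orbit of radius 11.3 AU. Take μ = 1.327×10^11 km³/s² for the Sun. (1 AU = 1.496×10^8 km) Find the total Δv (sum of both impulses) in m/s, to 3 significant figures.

In km: r₁ = 2.02 × 1.496×10^8 = 3.02192×10^8 km; r₂ = 11.3 × 1.496×10^8 = 1.69048×10^9 km.
The Hohmann ellipse has a_t = (r₁ + r₂)/2 = 9.96336×10^8 km.
At r₁ the circular-orbit speed is v₁ = √(μ/r₁) = 20.955 km/s.
On the transfer ellipse at r₁, vis-viva equation gives v_p = √[μ(2/r₁ − 1/a_t)] = 27.296 km/s.
First burn Δv₁ = |v_p − v₁| = 6.341 km/s.
At r₂, v₂ = √(μ/r₂) = 8.860 km/s.
Transfer-orbit speed at r₂: v_a = √[μ(2/r₂ − 1/a_t)] = 4.879 km/s.
Second burn Δv₂ = |v₂ − v_a| = 3.981 km/s.
Δv = Δv₁ + Δv₂ = 6.341 + 3.981 = 10.32 km/s.

Δv = 10300 m/s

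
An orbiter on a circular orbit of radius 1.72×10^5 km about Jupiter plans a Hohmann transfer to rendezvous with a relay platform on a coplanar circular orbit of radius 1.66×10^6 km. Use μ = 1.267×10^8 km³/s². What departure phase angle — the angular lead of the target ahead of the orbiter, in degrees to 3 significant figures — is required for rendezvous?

φ = 106°

The Hohmann ellipse has a_t = (r₁ + r₂)/2 = 9.160×10^5 km.
The half-period of the transfer ellipse is t = π√(a_t³/μ) = 2.4468×10^5 s.
The target's mean motion on its circular orbit is ω₂ = √(μ/r₂³) = 5.2629×10^-6 rad/s.
Angle swept by the target during transfer: ω₂·t = 1.2877 rad = 73.78°.
Arrival is 180° from departure on the ellipse, so φ = 180° − 73.78° = 106°.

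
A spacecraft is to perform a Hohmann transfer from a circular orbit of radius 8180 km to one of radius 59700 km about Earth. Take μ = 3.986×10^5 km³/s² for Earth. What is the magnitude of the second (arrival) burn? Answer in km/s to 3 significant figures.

Δv₂ = 1.32 km/s

Semi-major axis of the transfer orbit: a_t = (8180 + 59700)/2 = 33940 km.
On the circular orbit at r = 59700 km, v_c = √(μ/r) = 2.584 km/s.
Vis-viva on the transfer ellipse at r = 59700 km gives v_t = √[μ(2/r − 1/a_t)] = 1.269 km/s.
Δv₂ = |v_t − v_c| = |1.269 − 2.584| = 1.315 km/s.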